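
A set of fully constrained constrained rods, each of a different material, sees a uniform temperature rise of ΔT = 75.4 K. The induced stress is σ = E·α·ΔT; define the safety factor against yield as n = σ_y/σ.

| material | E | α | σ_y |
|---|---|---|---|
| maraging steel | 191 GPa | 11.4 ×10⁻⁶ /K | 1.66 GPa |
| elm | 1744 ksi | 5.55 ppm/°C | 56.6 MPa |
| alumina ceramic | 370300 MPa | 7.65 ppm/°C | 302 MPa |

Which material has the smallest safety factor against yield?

Per material, after unit conversion:
  maraging steel: E = 191.0, α = 11.4, σ_y = 1660 → σ = 164 MPa, n = 10.1
  elm: E = 12.02, α = 5.55, σ_y = 56.60 → σ = 5.03 MPa, n = 11.2
  alumina ceramic: E = 370.3, α = 7.65, σ_y = 302.0 → σ = 214 MPa, n = 1.41
Alumina ceramic has the lowest safety factor, n = 1.41.

alumina ceramic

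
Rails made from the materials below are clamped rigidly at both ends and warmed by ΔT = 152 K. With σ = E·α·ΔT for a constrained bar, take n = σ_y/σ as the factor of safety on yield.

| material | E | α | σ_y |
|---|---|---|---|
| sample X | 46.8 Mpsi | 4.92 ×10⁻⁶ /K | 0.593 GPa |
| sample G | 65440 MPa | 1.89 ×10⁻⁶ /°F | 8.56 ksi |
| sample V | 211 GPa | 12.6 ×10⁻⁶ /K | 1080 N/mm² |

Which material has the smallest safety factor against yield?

In consistent units (E in GPa, α in ×10⁻⁶/K, σ_y in MPa):
  sample X: E = 322.7, α = 4.92, σ_y = 593.0 → σ = 241 MPa, n = 2.46
  sample G: E = 65.44, α = 3.40, σ_y = 59.02 → σ = 33.8 MPa, n = 1.74
  sample V: E = 211.0, α = 12.6, σ_y = 1080 → σ = 404 MPa, n = 2.67
The minimum is sample G at n = 1.74.

sample G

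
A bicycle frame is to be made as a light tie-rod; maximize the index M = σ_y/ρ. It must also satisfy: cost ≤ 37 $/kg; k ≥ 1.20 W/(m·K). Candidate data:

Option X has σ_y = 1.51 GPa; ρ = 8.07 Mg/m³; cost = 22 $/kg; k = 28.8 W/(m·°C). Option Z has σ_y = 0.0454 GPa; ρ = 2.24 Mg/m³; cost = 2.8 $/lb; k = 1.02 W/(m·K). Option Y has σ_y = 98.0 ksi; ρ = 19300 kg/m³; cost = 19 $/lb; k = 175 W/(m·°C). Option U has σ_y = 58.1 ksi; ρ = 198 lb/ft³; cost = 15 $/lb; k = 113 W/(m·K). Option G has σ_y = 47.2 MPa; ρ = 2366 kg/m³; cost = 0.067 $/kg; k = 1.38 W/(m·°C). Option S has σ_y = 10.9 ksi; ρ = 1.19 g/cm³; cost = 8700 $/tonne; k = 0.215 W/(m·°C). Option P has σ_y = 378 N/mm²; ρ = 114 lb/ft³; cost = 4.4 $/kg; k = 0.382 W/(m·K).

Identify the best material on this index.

option X

Screen on constraints: cost ≤ 37 $/kg; k ≥ 1.20 W/(m·K). Survivors: option X, option U, option G.
Putting every candidate on a common basis:
  option X: σ_y = 1510 MPa, ρ = 8070 kg/m³
  option U: σ_y = 400.6 MPa, ρ = 3172 kg/m³
  option G: σ_y = 47.20 MPa, ρ = 2366 kg/m³
  option X: M = 187 kN·m/kg
  option U: M = 126 kN·m/kg
  option G: M = 19.9 kN·m/kg
Option X has the largest M.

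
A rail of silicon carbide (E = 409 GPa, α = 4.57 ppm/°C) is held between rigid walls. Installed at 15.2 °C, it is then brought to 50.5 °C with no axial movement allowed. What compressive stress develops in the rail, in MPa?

66.0 MPa

ΔT = 35.30 K. Constrained thermal stress σ = E·α·ΔT = 409.0×10³ MPa × 4.57×10⁻⁶ × 35.30 = 66.0 MPa (compressive).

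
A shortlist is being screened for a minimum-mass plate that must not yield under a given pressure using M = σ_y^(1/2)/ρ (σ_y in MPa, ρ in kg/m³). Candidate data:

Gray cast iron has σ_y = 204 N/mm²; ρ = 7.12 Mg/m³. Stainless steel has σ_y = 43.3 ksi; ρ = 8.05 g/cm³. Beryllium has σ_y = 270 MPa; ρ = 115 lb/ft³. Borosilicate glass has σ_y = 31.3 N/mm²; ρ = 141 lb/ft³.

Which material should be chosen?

beryllium

After converting to SI:
  gray cast iron: σ_y = 204.0 MPa, ρ = 7120 kg/m³
  stainless steel: σ_y = 298.5 MPa, ρ = 8050 kg/m³
  beryllium: σ_y = 270.0 MPa, ρ = 1842 kg/m³
  borosilicate glass: σ_y = 31.30 MPa, ρ = 2259 kg/m³
  beryllium: M = 8.92×10⁻³
  borosilicate glass: M = 2.48×10⁻³
  stainless steel: M = 2.15×10⁻³
  gray cast iron: M = 2.01×10⁻³
Highest index: beryllium.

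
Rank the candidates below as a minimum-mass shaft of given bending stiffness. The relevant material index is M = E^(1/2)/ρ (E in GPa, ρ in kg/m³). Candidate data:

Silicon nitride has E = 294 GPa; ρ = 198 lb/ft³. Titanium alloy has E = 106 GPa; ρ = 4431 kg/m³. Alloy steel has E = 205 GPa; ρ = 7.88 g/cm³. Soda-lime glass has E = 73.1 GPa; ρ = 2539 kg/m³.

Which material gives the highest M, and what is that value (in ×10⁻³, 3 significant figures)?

Putting every candidate on a common basis:
  silicon nitride: E = 294.0 GPa, ρ = 3172 kg/m³
  titanium alloy: E = 106.0 GPa, ρ = 4431 kg/m³
  alloy steel: E = 205.0 GPa, ρ = 7880 kg/m³
  soda-lime glass: E = 73.10 GPa, ρ = 2539 kg/m³
  silicon nitride: M = 5.41×10⁻³
  soda-lime glass: M = 3.37×10⁻³
  titanium alloy: M = 2.32×10⁻³
  alloy steel: M = 1.82×10⁻³
The maximum is for silicon nitride.

silicon nitride, M = 5.41×10⁻³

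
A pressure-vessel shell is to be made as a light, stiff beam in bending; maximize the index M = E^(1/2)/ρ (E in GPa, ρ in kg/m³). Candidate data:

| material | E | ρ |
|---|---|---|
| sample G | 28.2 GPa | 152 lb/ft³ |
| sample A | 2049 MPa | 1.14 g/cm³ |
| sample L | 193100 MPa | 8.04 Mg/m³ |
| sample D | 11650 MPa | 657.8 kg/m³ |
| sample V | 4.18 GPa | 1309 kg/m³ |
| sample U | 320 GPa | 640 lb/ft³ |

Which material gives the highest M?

In SI units:
  sample G: E = 28.20 GPa, ρ = 2435 kg/m³
  sample A: E = 2.049 GPa, ρ = 1140 kg/m³
  sample L: E = 193.1 GPa, ρ = 8040 kg/m³
  sample D: E = 11.65 GPa, ρ = 657.8 kg/m³
  sample V: E = 4.180 GPa, ρ = 1309 kg/m³
  sample U: E = 320.0 GPa, ρ = 10250 kg/m³
  sample D: M = 5.19×10⁻³
  sample G: M = 2.18×10⁻³
  sample U: M = 1.74×10⁻³
  sample L: M = 1.73×10⁻³
  sample V: M = 1.56×10⁻³
  sample A: M = 1.26×10⁻³
Sample D has the largest M.

sample D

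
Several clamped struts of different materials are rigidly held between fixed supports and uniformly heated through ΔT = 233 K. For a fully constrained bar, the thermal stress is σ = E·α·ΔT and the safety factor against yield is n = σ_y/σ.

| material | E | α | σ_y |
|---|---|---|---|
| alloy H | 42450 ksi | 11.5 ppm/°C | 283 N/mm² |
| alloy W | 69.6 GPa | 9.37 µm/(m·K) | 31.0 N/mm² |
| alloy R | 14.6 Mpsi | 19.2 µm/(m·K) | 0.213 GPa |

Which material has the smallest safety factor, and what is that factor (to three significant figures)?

Per material, after unit conversion:
  alloy H: E = 292.7, α = 11.5, σ_y = 283.0 → σ = 784 MPa, n = 0.361
  alloy W: E = 69.60, α = 9.37, σ_y = 31.00 → σ = 152 MPa, n = 0.204
  alloy R: E = 100.7, α = 19.2, σ_y = 213.0 → σ = 450 MPa, n = 0.473
Alloy W has the lowest safety factor, n = 0.204.

alloy W, n = 0.204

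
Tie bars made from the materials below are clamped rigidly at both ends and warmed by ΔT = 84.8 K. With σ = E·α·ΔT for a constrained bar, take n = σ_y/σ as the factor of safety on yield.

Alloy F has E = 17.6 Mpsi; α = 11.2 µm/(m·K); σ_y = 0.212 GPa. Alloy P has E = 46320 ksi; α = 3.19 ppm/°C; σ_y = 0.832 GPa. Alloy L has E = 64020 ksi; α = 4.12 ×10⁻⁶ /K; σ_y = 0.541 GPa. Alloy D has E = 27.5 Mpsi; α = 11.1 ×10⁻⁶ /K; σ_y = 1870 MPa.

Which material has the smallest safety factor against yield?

Converting E to GPa, α to ×10⁻⁶/K, σ_y to MPa, then σ and n for each:
  alloy F: E = 121.3, α = 11.2, σ_y = 212.0 → σ = 115 MPa, n = 1.84
  alloy P: E = 319.4, α = 3.19, σ_y = 832.0 → σ = 86.4 MPa, n = 9.63
  alloy L: E = 441.4, α = 4.12, σ_y = 541.0 → σ = 154 MPa, n = 3.51
  alloy D: E = 189.6, α = 11.1, σ_y = 1870 → σ = 178 MPa, n = 10.5
Alloy F has the lowest safety factor, n = 1.84.

alloy F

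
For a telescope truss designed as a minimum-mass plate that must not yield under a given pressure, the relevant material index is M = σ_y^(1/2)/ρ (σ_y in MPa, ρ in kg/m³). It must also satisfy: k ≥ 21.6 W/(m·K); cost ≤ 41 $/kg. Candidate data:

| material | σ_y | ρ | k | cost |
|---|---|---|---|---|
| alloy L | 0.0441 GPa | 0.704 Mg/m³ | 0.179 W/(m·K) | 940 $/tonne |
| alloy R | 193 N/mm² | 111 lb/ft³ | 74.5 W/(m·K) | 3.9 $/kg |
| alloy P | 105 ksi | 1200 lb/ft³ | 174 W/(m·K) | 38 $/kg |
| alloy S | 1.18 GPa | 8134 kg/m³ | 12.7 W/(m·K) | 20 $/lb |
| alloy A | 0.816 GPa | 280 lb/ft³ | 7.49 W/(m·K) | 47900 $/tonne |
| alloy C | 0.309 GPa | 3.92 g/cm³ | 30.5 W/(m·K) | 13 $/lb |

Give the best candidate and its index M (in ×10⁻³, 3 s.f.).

Screen on constraints: k ≥ 21.6 W/(m·K); cost ≤ 41 $/kg. Survivors: alloy R, alloy P, alloy C.
Convert each candidate to consistent units, then evaluate M:
  alloy R: σ_y = 193.0 MPa, ρ = 1778 kg/m³
  alloy P: σ_y = 723.9 MPa, ρ = 19220 kg/m³
  alloy C: σ_y = 309.0 MPa, ρ = 3920 kg/m³
  alloy R: M = 7.81×10⁻³
  alloy C: M = 4.48×10⁻³
  alloy P: M = 1.40×10⁻³
Highest index: alloy R.

alloy R, M = 7.81×10⁻³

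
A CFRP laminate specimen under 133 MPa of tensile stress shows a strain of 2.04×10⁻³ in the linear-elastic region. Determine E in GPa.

E = σ/ε = 133 MPa / 2.04×10⁻³ = 65200 MPa = 65.2 GPa.

65.2 GPa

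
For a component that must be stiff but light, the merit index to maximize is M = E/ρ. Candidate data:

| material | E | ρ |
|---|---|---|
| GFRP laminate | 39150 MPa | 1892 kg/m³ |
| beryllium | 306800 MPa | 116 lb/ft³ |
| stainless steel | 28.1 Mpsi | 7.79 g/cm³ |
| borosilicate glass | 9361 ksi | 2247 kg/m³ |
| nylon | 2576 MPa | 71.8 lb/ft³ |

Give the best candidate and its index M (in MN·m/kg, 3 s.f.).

In SI units:
  GFRP laminate: E = 39.15 GPa, ρ = 1892 kg/m³
  beryllium: E = 306.8 GPa, ρ = 1858 kg/m³
  stainless steel: E = 193.7 GPa, ρ = 7790 kg/m³
  borosilicate glass: E = 64.54 GPa, ρ = 2247 kg/m³
  nylon: E = 2.576 GPa, ρ = 1150 kg/m³
  beryllium: M = 165 MN·m/kg
  borosilicate glass: M = 28.7 MN·m/kg
  stainless steel: M = 24.9 MN·m/kg
  GFRP laminate: M = 20.7 MN·m/kg
  nylon: M = 2.24 MN·m/kg
Highest index: beryllium.

beryllium, M = 165 MN·m/kg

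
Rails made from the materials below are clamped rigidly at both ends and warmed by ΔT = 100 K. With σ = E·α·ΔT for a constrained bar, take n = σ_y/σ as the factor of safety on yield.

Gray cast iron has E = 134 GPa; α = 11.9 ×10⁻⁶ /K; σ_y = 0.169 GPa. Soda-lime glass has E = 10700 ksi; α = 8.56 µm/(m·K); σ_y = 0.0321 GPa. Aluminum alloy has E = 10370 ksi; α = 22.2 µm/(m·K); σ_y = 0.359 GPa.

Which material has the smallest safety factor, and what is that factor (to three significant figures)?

soda-lime glass, n = 0.508

Per material, after unit conversion:
  gray cast iron: E = 134.0, α = 11.9, σ_y = 169.0 → σ = 159 MPa, n = 1.06
  soda-lime glass: E = 73.77, α = 8.56, σ_y = 32.10 → σ = 63.2 MPa, n = 0.508
  aluminum alloy: E = 71.50, α = 22.2, σ_y = 359.0 → σ = 159 MPa, n = 2.26
Soda-lime glass has the lowest safety factor, n = 0.508.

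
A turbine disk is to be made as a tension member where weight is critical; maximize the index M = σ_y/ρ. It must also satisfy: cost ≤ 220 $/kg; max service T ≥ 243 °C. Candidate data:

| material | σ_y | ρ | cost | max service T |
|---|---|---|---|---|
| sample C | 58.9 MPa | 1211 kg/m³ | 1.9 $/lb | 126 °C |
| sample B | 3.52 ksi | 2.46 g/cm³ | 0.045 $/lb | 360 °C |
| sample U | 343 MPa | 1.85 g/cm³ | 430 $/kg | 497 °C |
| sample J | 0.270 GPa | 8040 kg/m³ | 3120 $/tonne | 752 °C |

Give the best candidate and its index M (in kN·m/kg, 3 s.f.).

Screen on constraints: cost ≤ 220 $/kg; max service T ≥ 243 °C. Survivors: sample B, sample J.
Convert each candidate to consistent units, then evaluate M:
  sample B: σ_y = 24.27 MPa, ρ = 2460 kg/m³
  sample J: σ_y = 270.0 MPa, ρ = 8040 kg/m³
  sample J: M = 33.6 kN·m/kg
  sample B: M = 9.87 kN·m/kg
Sample J has the largest M.

sample J, M = 33.6 kN·m/kg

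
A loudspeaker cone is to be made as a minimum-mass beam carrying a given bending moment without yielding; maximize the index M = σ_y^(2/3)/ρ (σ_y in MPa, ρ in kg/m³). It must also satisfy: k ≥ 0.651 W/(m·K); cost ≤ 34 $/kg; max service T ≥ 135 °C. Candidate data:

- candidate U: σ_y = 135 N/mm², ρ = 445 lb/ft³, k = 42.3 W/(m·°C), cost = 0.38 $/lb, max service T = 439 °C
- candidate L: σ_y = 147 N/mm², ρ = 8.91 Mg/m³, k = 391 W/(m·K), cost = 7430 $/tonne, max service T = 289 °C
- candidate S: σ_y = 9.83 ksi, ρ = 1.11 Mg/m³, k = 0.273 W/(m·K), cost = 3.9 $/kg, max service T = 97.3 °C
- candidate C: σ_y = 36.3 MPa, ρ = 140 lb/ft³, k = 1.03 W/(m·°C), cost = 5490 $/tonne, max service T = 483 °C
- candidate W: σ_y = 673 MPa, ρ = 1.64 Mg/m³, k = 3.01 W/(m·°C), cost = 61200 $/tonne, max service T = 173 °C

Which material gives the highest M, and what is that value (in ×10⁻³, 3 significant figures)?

Screen on constraints: k ≥ 0.651 W/(m·K); cost ≤ 34 $/kg; max service T ≥ 135 °C. Survivors: candidate U, candidate L, candidate C.
Convert each candidate to consistent units, then evaluate M:
  candidate U: σ_y = 135.0 MPa, ρ = 7128 kg/m³
  candidate L: σ_y = 147.0 MPa, ρ = 8910 kg/m³
  candidate C: σ_y = 36.30 MPa, ρ = 2243 kg/m³
  candidate C: M = 4.89×10⁻³
  candidate U: M = 3.69×10⁻³
  candidate L: M = 3.13×10⁻³
Candidate C ranks first.

candidate C, M = 4.89×10⁻³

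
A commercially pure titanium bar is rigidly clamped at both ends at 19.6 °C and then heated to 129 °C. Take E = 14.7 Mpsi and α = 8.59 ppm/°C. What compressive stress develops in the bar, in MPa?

E = 14.7 Mpsi = 101.4 GPa.
ΔT = 109.4 K. Constrained thermal stress σ = E·α·ΔT = 101.4×10³ MPa × 8.59×10⁻⁶ × 109.4 = 95.2 MPa (compressive).

95.2 MPa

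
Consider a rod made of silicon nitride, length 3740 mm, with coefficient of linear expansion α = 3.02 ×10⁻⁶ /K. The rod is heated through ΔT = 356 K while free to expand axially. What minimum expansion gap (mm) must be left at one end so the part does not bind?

ΔL = α·L₀·ΔT = 3.02×10⁻⁶ × 3740 mm × 356.0 K = 4.02 mm.

4.02 mm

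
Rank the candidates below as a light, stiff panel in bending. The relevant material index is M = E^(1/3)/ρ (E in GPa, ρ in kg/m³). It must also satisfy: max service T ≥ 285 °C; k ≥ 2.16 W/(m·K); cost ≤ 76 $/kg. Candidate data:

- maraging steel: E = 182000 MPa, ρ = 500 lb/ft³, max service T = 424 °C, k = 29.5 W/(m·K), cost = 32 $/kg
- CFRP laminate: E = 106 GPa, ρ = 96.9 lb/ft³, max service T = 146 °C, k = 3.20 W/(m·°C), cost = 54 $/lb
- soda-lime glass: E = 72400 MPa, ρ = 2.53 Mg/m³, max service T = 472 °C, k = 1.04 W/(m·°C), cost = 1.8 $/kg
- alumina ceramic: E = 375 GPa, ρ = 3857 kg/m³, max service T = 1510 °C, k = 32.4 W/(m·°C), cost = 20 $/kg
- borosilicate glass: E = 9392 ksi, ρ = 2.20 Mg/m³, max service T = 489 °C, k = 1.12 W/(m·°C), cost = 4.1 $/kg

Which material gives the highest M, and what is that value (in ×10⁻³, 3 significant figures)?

Screen on constraints: max service T ≥ 285 °C; k ≥ 2.16 W/(m·K); cost ≤ 76 $/kg. Survivors: maraging steel, alumina ceramic.
Normalizing units and computing the index:
  maraging steel: E = 182.0 GPa, ρ = 8009 kg/m³
  alumina ceramic: E = 375.0 GPa, ρ = 3857 kg/m³
  alumina ceramic: M = 1.87×10⁻³
  maraging steel: M = 0.708×10⁻³
The maximum is for alumina ceramic.

alumina ceramic, M = 1.87×10⁻³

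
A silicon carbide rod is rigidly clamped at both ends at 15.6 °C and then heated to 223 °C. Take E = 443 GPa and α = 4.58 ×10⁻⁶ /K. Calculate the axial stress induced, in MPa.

421 MPa

ΔT = 207.4 K. Constrained thermal stress σ = E·α·ΔT = 443.0×10³ MPa × 4.58×10⁻⁶ × 207.4 = 421 MPa (compressive).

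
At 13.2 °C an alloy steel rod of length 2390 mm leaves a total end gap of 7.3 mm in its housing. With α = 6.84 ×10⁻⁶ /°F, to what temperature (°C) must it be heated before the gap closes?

261 °C

α = 6.84×10⁻⁶/°F × 9/5 = 12.3×10⁻⁶/K.
α·L₀·ΔT = 7.3 mm ⇒ ΔT = 7.3 / (12.3×10⁻⁶ × 2390.0) = 248.1 K.
T = 13.2 + 248.1 = 261.3 °C.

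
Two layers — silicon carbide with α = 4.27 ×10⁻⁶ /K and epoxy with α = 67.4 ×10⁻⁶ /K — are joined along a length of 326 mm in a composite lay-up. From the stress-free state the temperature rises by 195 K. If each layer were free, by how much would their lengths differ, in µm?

Δα = |4.27 − 67.4|×10⁻⁶/K = 63.1×10⁻⁶/K.
ΔL_mismatch = Δα·L·ΔT = 63.1×10⁻⁶ × 326.0 mm × 195.0 K = 4010 µm.

4010 µm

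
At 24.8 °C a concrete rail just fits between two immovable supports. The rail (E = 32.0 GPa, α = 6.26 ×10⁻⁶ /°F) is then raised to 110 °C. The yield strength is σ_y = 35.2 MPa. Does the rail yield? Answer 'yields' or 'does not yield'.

α = 6.26×10⁻⁶/°F × 9/5 = 11.3×10⁻⁶/K.
ΔT = 85.20 K. Constrained thermal stress σ = E·α·ΔT = 32.00×10³ MPa × 11.3×10⁻⁶ × 85.20 = 30.7 MPa (compressive).
Compare to σ_y = 35.2 MPa: σ < σ_y, so it does not yield.

does not yield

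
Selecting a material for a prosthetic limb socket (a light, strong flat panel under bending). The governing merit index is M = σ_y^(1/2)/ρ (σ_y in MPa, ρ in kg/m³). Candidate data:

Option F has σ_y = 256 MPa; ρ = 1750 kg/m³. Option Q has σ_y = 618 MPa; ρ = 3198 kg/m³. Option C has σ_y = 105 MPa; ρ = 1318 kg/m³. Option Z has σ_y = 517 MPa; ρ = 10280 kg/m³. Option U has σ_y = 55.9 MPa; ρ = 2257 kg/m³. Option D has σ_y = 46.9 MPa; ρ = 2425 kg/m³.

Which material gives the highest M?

Computing M directly (units already consistent):
  option F: M = 9.14×10⁻³
  option C: M = 7.77×10⁻³
  option Q: M = 7.77×10⁻³
  option U: M = 3.31×10⁻³
  option D: M = 2.82×10⁻³
  option Z: M = 2.21×10⁻³
Highest index: option F.

option F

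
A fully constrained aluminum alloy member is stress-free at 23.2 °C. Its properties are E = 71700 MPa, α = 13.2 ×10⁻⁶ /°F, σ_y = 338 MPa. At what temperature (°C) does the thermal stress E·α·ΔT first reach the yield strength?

E = 71700 MPa = 71.70 GPa.
α = 13.2×10⁻⁶/°F × 9/5 = 23.8×10⁻⁶/K.
E·α·ΔT = 338.0 MPa ⇒ ΔT = 338.0 / (71.70×10³ × 23.8×10⁻⁶) = 198.4 K.
T = 23.2 + 198.4 = 221.6 °C.

222 °C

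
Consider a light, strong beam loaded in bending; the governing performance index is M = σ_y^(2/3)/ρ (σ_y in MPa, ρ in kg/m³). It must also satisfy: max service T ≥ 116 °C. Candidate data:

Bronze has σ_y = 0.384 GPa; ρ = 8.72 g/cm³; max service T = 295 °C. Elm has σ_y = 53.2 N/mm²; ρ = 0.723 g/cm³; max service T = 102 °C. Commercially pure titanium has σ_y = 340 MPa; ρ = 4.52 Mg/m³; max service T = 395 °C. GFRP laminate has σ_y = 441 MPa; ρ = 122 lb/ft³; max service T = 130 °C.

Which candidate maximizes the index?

GFRP laminate

Screen on constraints: max service T ≥ 116 °C. Survivors: bronze, commercially pure titanium, GFRP laminate.
Convert each candidate to consistent units, then evaluate M:
  bronze: σ_y = 384.0 MPa, ρ = 8720 kg/m³
  commercially pure titanium: σ_y = 340.0 MPa, ρ = 4520 kg/m³
  GFRP laminate: σ_y = 441.0 MPa, ρ = 1954 kg/m³
  GFRP laminate: M = 29.6×10⁻³
  commercially pure titanium: M = 10.8×10⁻³
  bronze: M = 6.06×10⁻³
GFRP laminate ranks first.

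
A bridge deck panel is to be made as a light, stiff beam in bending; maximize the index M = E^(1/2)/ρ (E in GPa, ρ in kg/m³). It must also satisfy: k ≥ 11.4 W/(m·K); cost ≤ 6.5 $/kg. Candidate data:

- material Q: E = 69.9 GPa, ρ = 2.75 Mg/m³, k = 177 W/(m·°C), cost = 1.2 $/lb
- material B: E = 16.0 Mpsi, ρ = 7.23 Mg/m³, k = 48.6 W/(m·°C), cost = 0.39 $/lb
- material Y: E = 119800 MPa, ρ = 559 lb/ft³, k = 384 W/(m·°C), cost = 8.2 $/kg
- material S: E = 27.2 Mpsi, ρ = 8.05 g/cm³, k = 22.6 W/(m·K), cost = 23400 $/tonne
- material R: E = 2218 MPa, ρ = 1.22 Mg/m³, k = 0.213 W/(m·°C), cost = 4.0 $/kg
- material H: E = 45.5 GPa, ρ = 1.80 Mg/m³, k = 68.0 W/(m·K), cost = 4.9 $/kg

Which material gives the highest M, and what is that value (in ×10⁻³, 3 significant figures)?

material H, M = 3.75×10⁻³

Screen on constraints: k ≥ 11.4 W/(m·K); cost ≤ 6.5 $/kg. Survivors: material Q, material B, material H.
Putting every candidate on a common basis:
  material Q: E = 69.90 GPa, ρ = 2750 kg/m³
  material B: E = 110.3 GPa, ρ = 7230 kg/m³
  material H: E = 45.50 GPa, ρ = 1800 kg/m³
  material H: M = 3.75×10⁻³
  material Q: M = 3.04×10⁻³
  material B: M = 1.45×10⁻³
Material H ranks first.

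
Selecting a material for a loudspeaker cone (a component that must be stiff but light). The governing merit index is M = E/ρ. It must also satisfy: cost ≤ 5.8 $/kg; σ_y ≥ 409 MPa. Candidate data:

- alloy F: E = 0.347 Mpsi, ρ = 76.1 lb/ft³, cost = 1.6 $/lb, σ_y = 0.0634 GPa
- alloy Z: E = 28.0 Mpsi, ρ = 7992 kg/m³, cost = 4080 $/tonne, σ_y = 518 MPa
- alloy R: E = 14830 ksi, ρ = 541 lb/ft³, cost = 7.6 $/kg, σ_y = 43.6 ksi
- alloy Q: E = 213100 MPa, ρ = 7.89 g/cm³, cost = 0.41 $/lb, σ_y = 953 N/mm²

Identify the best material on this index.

alloy Q

Screen on constraints: cost ≤ 5.8 $/kg; σ_y ≥ 409 MPa. Survivors: alloy Z, alloy Q.
Normalizing units and computing the index:
  alloy Z: E = 193.1 GPa, ρ = 7992 kg/m³
  alloy Q: E = 213.1 GPa, ρ = 7890 kg/m³
  alloy Q: M = 27.0 MN·m/kg
  alloy Z: M = 24.2 MN·m/kg
Highest index: alloy Q.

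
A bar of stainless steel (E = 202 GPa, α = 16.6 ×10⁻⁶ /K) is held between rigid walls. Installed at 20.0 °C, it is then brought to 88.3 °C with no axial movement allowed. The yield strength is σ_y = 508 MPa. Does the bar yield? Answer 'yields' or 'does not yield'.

does not yield

ΔT = 68.30 K. Constrained thermal stress σ = E·α·ΔT = 202.0×10³ MPa × 16.6×10⁻⁶ × 68.30 = 229 MPa (compressive).
Compare to σ_y = 508 MPa: σ < σ_y, so it does not yield.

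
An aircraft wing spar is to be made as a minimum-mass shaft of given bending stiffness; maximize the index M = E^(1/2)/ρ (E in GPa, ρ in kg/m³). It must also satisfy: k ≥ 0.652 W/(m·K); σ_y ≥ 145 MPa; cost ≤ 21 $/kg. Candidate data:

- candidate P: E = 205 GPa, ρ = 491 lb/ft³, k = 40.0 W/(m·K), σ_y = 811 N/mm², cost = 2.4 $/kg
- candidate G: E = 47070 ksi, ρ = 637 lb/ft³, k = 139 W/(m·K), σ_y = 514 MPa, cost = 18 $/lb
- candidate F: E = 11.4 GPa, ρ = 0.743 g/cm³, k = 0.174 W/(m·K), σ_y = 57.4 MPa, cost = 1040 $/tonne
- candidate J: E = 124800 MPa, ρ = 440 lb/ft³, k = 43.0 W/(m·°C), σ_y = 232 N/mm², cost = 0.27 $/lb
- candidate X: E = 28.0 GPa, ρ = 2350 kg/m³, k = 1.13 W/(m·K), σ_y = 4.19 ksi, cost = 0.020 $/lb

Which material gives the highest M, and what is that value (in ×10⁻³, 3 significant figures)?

Screen on constraints: k ≥ 0.652 W/(m·K); σ_y ≥ 145 MPa; cost ≤ 21 $/kg. Survivors: candidate P, candidate J.
Normalizing units and computing the index:
  candidate P: E = 205.0 GPa, ρ = 7865 kg/m³
  candidate J: E = 124.8 GPa, ρ = 7048 kg/m³
  candidate P: M = 1.82×10⁻³
  candidate J: M = 1.59×10⁻³
Candidate P ranks first.

candidate P, M = 1.82×10⁻³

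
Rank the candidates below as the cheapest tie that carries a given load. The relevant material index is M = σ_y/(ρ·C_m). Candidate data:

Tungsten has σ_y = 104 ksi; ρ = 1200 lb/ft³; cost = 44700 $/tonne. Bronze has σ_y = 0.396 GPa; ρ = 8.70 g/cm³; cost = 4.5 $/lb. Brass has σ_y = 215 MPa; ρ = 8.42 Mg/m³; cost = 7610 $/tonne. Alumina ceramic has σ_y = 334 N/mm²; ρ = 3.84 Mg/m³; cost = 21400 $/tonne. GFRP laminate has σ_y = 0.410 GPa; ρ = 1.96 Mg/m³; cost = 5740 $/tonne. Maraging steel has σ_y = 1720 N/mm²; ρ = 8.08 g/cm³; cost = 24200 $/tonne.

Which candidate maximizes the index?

Putting every candidate on a common basis:
  tungsten: σ_y = 717.1 MPa, ρ = 19220 kg/m³, cost = 44.70 $/kg
  bronze: σ_y = 396.0 MPa, ρ = 8700 kg/m³, cost = 9.921 $/kg
  brass: σ_y = 215.0 MPa, ρ = 8420 kg/m³, cost = 7.610 $/kg
  alumina ceramic: σ_y = 334.0 MPa, ρ = 3840 kg/m³, cost = 21.40 $/kg
  GFRP laminate: σ_y = 410.0 MPa, ρ = 1960 kg/m³, cost = 5.740 $/kg
  maraging steel: σ_y = 1720 MPa, ρ = 8080 kg/m³, cost = 24.20 $/kg
  GFRP laminate: M = 36.4 kN·m per $
  maraging steel: M = 8.80 kN·m per $
  bronze: M = 4.59 kN·m per $
  alumina ceramic: M = 4.06 kN·m per $
  brass: M = 3.36 kN·m per $
  tungsten: M = 0.835 kN·m per $
GFRP laminate ranks first.

GFRP laminate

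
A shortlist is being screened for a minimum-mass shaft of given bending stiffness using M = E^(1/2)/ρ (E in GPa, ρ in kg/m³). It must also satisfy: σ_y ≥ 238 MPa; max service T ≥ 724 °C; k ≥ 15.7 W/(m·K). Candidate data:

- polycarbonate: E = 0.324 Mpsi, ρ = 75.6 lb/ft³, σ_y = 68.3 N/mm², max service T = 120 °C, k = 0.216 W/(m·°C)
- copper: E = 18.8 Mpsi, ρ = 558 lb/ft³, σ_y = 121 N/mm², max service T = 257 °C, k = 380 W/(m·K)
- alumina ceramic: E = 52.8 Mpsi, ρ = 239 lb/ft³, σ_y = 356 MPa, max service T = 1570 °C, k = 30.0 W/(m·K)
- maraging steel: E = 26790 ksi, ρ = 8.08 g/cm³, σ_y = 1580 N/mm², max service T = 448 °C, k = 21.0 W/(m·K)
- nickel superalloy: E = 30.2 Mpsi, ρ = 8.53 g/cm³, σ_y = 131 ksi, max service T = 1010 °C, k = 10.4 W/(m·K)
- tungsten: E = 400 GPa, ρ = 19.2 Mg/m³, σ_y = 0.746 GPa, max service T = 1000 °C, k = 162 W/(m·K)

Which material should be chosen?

alumina ceramic

Screen on constraints: σ_y ≥ 238 MPa; max service T ≥ 724 °C; k ≥ 15.7 W/(m·K). Survivors: alumina ceramic, tungsten.
After converting to SI:
  alumina ceramic: E = 364.0 GPa, ρ = 3828 kg/m³
  tungsten: E = 400.0 GPa, ρ = 19200 kg/m³
  alumina ceramic: M = 4.98×10⁻³
  tungsten: M = 1.04×10⁻³
The maximum is for alumina ceramic.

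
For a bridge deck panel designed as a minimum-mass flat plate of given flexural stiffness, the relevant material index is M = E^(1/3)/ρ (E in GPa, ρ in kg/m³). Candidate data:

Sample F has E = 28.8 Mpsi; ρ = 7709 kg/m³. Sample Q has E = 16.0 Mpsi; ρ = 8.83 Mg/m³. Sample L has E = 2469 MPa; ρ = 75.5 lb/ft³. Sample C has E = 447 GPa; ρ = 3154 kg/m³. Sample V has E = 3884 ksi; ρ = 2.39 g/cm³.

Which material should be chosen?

In SI units:
  sample F: E = 198.6 GPa, ρ = 7709 kg/m³
  sample Q: E = 110.3 GPa, ρ = 8830 kg/m³
  sample L: E = 2.469 GPa, ρ = 1209 kg/m³
  sample C: E = 447.0 GPa, ρ = 3154 kg/m³
  sample V: E = 26.78 GPa, ρ = 2390 kg/m³
  sample C: M = 2.42×10⁻³
  sample V: M = 1.25×10⁻³
  sample L: M = 1.12×10⁻³
  sample F: M = 0.757×10⁻³
  sample Q: M = 0.543×10⁻³
Sample C has the largest M.

sample C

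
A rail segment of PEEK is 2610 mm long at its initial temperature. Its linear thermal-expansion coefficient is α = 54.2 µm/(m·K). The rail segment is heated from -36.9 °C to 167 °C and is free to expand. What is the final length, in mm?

ΔT = 167 − (-36.9) = 203.9 K.
ΔL = α·L₀·ΔT = 54.2×10⁻⁶ × 2610 mm × 203.9 K = 28.8 mm.
L = L₀ + ΔL = 2610 + 28.8 = 2638.8 mm.

2638.8 mm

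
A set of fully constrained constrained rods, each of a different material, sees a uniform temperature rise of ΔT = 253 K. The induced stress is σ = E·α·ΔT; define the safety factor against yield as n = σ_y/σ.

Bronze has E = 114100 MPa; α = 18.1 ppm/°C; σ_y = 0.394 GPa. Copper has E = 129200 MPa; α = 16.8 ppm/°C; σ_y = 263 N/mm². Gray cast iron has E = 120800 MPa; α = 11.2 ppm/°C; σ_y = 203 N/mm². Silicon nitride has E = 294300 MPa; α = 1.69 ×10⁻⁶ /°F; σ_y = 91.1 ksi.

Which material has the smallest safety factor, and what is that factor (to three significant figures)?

copper, n = 0.479

With everything in SI (GPa, ×10⁻⁶/K, MPa):
  bronze: E = 114.1, α = 18.1, σ_y = 394.0 → σ = 522 MPa, n = 0.754
  copper: E = 129.2, α = 16.8, σ_y = 263.0 → σ = 549 MPa, n = 0.479
  gray cast iron: E = 120.8, α = 11.2, σ_y = 203.0 → σ = 342 MPa, n = 0.593
  silicon nitride: E = 294.3, α = 3.04, σ_y = 628.1 → σ = 227 MPa, n = 2.77
The minimum is copper at n = 0.479.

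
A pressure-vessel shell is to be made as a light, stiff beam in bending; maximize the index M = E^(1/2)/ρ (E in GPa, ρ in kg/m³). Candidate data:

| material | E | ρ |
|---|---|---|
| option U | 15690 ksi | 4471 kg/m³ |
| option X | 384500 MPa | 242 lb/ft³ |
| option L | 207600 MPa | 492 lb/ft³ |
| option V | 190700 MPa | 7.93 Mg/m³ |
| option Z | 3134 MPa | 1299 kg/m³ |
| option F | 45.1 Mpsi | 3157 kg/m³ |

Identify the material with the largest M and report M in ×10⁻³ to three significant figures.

In SI units:
  option U: E = 108.2 GPa, ρ = 4471 kg/m³
  option X: E = 384.5 GPa, ρ = 3876 kg/m³
  option L: E = 207.6 GPa, ρ = 7881 kg/m³
  option V: E = 190.7 GPa, ρ = 7930 kg/m³
  option Z: E = 3.134 GPa, ρ = 1299 kg/m³
  option F: E = 311.0 GPa, ρ = 3157 kg/m³
  option F: M = 5.59×10⁻³
  option X: M = 5.06×10⁻³
  option U: M = 2.33×10⁻³
  option L: M = 1.83×10⁻³
  option V: M = 1.74×10⁻³
  option Z: M = 1.36×10⁻³
Highest index: option F.

option F, M = 5.59×10⁻³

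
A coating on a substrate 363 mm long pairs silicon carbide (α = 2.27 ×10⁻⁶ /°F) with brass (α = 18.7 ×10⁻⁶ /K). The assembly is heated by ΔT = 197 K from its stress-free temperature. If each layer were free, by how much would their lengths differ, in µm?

silicon carbide: α = 2.27×10⁻⁶/°F × 9/5 = 4.09×10⁻⁶/K.
Δα = |4.09 − 18.7|×10⁻⁶/K = 14.6×10⁻⁶/K.
ΔL_mismatch = Δα·L·ΔT = 14.6×10⁻⁶ × 363.0 mm × 197.0 K = 1050 µm.

1050 µm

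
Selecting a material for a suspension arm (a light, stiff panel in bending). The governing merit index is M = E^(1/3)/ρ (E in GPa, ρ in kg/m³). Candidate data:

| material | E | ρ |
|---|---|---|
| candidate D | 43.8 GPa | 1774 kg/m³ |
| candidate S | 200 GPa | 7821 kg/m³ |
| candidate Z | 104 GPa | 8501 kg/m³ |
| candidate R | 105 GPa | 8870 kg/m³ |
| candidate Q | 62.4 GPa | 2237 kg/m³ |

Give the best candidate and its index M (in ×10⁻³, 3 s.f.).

candidate D, M = 1.99×10⁻³

Per-candidate index values:
  candidate D: M = 1.99×10⁻³
  candidate Q: M = 1.77×10⁻³
  candidate S: M = 0.748×10⁻³
  candidate Z: M = 0.553×10⁻³
  candidate R: M = 0.532×10⁻³
Candidate D ranks first.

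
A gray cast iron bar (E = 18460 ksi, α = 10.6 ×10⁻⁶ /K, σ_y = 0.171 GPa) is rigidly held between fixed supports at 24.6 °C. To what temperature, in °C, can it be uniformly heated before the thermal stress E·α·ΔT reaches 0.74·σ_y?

E = 18460 ksi = 127.3 GPa.
σ_y = 0.171 GPa = 171.0 MPa.
E·α·ΔT = 126.5 MPa ⇒ ΔT = 126.5 / (127.3×10³ × 10.6×10⁻⁶) = 93.79 K.
T = 24.6 + 93.79 = 118.4 °C.

118 °C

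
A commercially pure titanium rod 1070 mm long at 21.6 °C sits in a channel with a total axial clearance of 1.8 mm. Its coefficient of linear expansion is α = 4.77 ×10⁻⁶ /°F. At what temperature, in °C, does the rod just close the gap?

218 °C

α = 4.77×10⁻⁶/°F × 9/5 = 8.59×10⁻⁶/K.
α·L₀·ΔT = 1.8 mm ⇒ ΔT = 1.8 / (8.59×10⁻⁶ × 1070.0) = 195.9 K.
T = 21.6 + 195.9 = 217.5 °C.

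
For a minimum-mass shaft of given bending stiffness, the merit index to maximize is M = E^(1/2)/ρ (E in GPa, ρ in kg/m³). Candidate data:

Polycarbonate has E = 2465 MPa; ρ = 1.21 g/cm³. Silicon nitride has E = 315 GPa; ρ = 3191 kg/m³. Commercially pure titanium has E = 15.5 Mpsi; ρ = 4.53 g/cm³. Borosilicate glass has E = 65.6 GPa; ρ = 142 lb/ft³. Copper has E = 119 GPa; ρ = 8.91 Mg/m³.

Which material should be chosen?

silicon nitride

Convert each candidate to consistent units, then evaluate M:
  polycarbonate: E = 2.465 GPa, ρ = 1210 kg/m³
  silicon nitride: E = 315.0 GPa, ρ = 3191 kg/m³
  commercially pure titanium: E = 106.9 GPa, ρ = 4530 kg/m³
  borosilicate glass: E = 65.60 GPa, ρ = 2275 kg/m³
  copper: E = 119.0 GPa, ρ = 8910 kg/m³
  silicon nitride: M = 5.56×10⁻³
  borosilicate glass: M = 3.56×10⁻³
  commercially pure titanium: M = 2.28×10⁻³
  polycarbonate: M = 1.30×10⁻³
  copper: M = 1.22×10⁻³
Silicon nitride ranks first.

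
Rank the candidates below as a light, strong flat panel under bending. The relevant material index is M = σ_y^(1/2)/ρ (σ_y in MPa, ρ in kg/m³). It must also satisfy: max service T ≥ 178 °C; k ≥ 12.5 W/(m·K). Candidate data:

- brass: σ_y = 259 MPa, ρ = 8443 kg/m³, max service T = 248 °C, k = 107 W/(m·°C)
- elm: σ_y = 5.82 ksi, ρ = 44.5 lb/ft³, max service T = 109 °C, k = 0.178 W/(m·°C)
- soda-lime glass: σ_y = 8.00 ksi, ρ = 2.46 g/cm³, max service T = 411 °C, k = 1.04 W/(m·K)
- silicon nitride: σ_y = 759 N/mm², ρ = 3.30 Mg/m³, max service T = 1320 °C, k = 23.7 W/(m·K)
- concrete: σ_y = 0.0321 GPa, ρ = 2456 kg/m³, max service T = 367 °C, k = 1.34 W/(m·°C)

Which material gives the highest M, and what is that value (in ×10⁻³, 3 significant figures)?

silicon nitride, M = 8.35×10⁻³

Screen on constraints: max service T ≥ 178 °C; k ≥ 12.5 W/(m·K). Survivors: brass, silicon nitride.
After converting to SI:
  brass: σ_y = 259.0 MPa, ρ = 8443 kg/m³
  silicon nitride: σ_y = 759.0 MPa, ρ = 3300 kg/m³
  silicon nitride: M = 8.35×10⁻³
  brass: M = 1.91×10⁻³
Highest index: silicon nitride.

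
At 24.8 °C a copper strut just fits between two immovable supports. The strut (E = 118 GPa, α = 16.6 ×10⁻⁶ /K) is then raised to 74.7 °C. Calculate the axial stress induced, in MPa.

ΔT = 49.90 K. Constrained thermal stress σ = E·α·ΔT = 118.0×10³ MPa × 16.6×10⁻⁶ × 49.90 = 97.7 MPa (compressive).

97.7 MPa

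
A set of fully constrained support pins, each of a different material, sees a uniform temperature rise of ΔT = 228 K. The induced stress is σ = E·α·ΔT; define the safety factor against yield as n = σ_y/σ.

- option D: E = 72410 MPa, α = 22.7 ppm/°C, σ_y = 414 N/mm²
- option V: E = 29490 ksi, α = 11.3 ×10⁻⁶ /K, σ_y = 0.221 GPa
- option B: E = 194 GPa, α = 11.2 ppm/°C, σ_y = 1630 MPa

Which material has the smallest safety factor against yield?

option V

In consistent units (E in GPa, α in ×10⁻⁶/K, σ_y in MPa):
  option D: E = 72.41, α = 22.7, σ_y = 414.0 → σ = 375 MPa, n = 1.10
  option V: E = 203.3, α = 11.3, σ_y = 221.0 → σ = 524 MPa, n = 0.422
  option B: E = 194.0, α = 11.2, σ_y = 1630 → σ = 495 MPa, n = 3.29
The minimum is option V at n = 0.422.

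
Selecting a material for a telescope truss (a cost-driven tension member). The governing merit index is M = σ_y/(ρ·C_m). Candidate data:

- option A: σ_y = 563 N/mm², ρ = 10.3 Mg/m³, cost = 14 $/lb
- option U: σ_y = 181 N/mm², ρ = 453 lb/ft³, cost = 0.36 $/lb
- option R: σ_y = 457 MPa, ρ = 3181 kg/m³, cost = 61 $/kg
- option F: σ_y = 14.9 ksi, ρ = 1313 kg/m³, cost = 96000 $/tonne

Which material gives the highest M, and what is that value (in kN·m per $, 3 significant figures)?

option U, M = 31.4 kN·m per $

Normalizing units and computing the index:
  option A: σ_y = 563.0 MPa, ρ = 10300 kg/m³, cost = 30.86 $/kg
  option U: σ_y = 181.0 MPa, ρ = 7256 kg/m³, cost = 0.7937 $/kg
  option R: σ_y = 457.0 MPa, ρ = 3181 kg/m³, cost = 61.00 $/kg
  option F: σ_y = 102.7 MPa, ρ = 1313 kg/m³, cost = 96.00 $/kg
  option U: M = 31.4 kN·m per $
  option R: M = 2.36 kN·m per $
  option A: M = 1.77 kN·m per $
  option F: M = 0.815 kN·m per $
The maximum is for option U.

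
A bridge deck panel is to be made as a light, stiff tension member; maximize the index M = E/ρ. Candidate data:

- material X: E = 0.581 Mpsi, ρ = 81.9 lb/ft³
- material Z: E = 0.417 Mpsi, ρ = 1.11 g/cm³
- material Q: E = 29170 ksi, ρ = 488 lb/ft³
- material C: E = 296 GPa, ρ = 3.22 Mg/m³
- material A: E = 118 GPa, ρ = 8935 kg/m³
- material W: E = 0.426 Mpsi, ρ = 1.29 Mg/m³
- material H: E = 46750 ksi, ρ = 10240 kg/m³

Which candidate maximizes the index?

Convert each candidate to consistent units, then evaluate M:
  material X: E = 4.006 GPa, ρ = 1312 kg/m³
  material Z: E = 2.875 GPa, ρ = 1110 kg/m³
  material Q: E = 201.1 GPa, ρ = 7817 kg/m³
  material C: E = 296.0 GPa, ρ = 3220 kg/m³
  material A: E = 118.0 GPa, ρ = 8935 kg/m³
  material W: E = 2.937 GPa, ρ = 1290 kg/m³
  material H: E = 322.3 GPa, ρ = 10240 kg/m³
  material C: M = 91.9 MN·m/kg
  material H: M = 31.5 MN·m/kg
  material Q: M = 25.7 MN·m/kg
  material A: M = 13.2 MN·m/kg
  material X: M = 3.05 MN·m/kg
  material Z: M = 2.59 MN·m/kg
  material W: M = 2.28 MN·m/kg
Highest index: material C.

material C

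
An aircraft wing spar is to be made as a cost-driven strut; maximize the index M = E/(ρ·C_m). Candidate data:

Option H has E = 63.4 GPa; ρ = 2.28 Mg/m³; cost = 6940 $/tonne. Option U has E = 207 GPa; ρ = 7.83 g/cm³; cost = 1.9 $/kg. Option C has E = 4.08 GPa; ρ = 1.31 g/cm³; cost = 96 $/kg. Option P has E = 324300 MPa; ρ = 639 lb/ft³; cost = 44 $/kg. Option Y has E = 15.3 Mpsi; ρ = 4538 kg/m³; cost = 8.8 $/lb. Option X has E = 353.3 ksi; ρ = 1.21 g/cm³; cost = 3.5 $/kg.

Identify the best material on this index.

option U

Normalizing units and computing the index:
  option H: E = 63.40 GPa, ρ = 2280 kg/m³, cost = 6.940 $/kg
  option U: E = 207.0 GPa, ρ = 7830 kg/m³, cost = 1.900 $/kg
  option C: E = 4.080 GPa, ρ = 1310 kg/m³, cost = 96.00 $/kg
  option P: E = 324.3 GPa, ρ = 10240 kg/m³, cost = 44.00 $/kg
  option Y: E = 105.5 GPa, ρ = 4538 kg/m³, cost = 19.40 $/kg
  option X: E = 2.436 GPa, ρ = 1210 kg/m³, cost = 3.500 $/kg
  option U: M = 13.9 MN·m per $
  option H: M = 4.01 MN·m per $
  option Y: M = 1.20 MN·m per $
  option P: M = 0.720 MN·m per $
  option X: M = 0.575 MN·m per $
  option C: M = 0.0324 MN·m per $
Option U has the largest M.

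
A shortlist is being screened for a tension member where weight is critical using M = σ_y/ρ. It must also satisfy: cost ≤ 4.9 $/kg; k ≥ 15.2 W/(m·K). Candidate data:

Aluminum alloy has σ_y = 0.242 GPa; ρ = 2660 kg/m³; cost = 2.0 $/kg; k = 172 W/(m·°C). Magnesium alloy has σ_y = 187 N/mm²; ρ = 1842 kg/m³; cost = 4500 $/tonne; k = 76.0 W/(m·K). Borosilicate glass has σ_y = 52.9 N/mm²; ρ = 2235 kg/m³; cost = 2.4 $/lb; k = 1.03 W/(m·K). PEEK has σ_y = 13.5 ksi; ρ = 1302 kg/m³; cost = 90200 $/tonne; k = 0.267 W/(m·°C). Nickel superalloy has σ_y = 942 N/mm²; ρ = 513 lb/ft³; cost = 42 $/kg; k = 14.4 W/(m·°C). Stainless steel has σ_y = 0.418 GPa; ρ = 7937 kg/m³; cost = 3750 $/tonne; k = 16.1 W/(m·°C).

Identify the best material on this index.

Screen on constraints: cost ≤ 4.9 $/kg; k ≥ 15.2 W/(m·K). Survivors: aluminum alloy, magnesium alloy, stainless steel.
After converting to SI:
  aluminum alloy: σ_y = 242.0 MPa, ρ = 2660 kg/m³
  magnesium alloy: σ_y = 187.0 MPa, ρ = 1842 kg/m³
  stainless steel: σ_y = 418.0 MPa, ρ = 7937 kg/m³
  magnesium alloy: M = 102 kN·m/kg
  aluminum alloy: M = 91.0 kN·m/kg
  stainless steel: M = 52.7 kN·m/kg
Magnesium alloy has the largest M.

magnesium alloy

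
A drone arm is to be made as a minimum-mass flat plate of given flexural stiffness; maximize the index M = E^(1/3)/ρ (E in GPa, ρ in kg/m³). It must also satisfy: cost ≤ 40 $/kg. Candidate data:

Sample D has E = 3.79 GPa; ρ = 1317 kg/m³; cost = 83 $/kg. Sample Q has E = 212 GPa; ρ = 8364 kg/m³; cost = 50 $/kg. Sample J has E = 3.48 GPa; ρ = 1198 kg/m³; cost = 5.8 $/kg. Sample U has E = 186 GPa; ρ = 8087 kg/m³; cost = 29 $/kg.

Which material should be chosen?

sample J

Screen on constraints: cost ≤ 40 $/kg. Survivors: sample J, sample U.
Per-candidate index values:
  sample J: M = 1.26×10⁻³
  sample U: M = 0.706×10⁻³
Sample J ranks first.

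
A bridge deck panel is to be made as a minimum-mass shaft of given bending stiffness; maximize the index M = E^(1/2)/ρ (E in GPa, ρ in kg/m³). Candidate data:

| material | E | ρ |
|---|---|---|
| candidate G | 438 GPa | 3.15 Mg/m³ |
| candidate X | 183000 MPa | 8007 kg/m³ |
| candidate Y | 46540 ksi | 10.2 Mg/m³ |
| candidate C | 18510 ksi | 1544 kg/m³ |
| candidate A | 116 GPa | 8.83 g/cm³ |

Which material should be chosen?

Normalizing units and computing the index:
  candidate G: E = 438.0 GPa, ρ = 3150 kg/m³
  candidate X: E = 183.0 GPa, ρ = 8007 kg/m³
  candidate Y: E = 320.9 GPa, ρ = 10200 kg/m³
  candidate C: E = 127.6 GPa, ρ = 1544 kg/m³
  candidate A: E = 116.0 GPa, ρ = 8830 kg/m³
  candidate C: M = 7.32×10⁻³
  candidate G: M = 6.64×10⁻³
  candidate Y: M = 1.76×10⁻³
  candidate X: M = 1.69×10⁻³
  candidate A: M = 1.22×10⁻³
Candidate C ranks first.

candidate C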